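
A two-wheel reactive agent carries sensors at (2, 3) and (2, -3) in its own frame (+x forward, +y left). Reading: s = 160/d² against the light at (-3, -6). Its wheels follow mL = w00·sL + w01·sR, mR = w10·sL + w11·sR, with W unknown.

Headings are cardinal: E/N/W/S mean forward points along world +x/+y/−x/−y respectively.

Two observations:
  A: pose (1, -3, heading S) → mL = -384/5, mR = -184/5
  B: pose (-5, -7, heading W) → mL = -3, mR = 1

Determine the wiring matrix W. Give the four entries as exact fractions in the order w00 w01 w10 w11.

obs A: pose=(1,-3,S) → sL=16/5, sR=80, mL=-384/5, mR=-184/5
obs B: pose=(-5,-7,W) → sL=5, sR=8, mL=-3, mR=1
sensor matrix S = [[16/5, 80], [5, 8]]; det S = -1872/5
solve [mL_A; mL_B] = S·[w00; w01] and [mR_A; mR_B] = S·[w10; w11]:
  w00 = 1, w01 = -1, w10 = 1, w11 = -1/2

1 -1 1 -1/2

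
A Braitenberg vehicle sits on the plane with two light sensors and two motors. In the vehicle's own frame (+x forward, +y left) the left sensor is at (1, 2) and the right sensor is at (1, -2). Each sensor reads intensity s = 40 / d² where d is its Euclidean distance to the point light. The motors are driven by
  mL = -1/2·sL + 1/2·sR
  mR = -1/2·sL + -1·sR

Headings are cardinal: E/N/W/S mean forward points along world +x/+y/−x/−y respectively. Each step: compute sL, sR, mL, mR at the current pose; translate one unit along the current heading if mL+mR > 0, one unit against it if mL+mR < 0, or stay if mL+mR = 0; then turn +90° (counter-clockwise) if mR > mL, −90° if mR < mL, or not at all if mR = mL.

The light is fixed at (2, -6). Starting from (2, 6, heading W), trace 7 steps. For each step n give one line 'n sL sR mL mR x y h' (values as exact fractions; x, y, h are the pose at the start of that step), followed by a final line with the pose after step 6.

n=0: pose=(2,6,W); sL=40/101, sR=40/197; mL=-1920/19897, mR=-7980/19897; mL+mR=-9900/19897 → advance -1; mR−mL=-60/197 → turn -1·90°
n=1: pose=(3,6,N); sL=4/17, sR=20/89; mL=-8/1513, mR=-518/1513; mL+mR=-526/1513 → advance -1; mR−mL=-30/89 → turn -1·90°
n=2: pose=(3,5,E); sL=40/173, sR=8/17; mL=352/2941, mR=-1724/2941; mL+mR=-1372/2941 → advance -1; mR−mL=-12/17 → turn -1·90°
n=3: pose=(2,5,S); sL=5/13, sR=5/13; mL=0, mR=-15/26; mL+mR=-15/26 → advance -1; mR−mL=-15/26 → turn -1·90°
n=4: pose=(2,6,W); sL=40/101, sR=40/197; mL=-1920/19897, mR=-7980/19897; mL+mR=-9900/19897 → advance -1; mR−mL=-60/197 → turn -1·90°
n=5: pose=(3,6,N); sL=4/17, sR=20/89; mL=-8/1513, mR=-518/1513; mL+mR=-526/1513 → advance -1; mR−mL=-30/89 → turn -1·90°
n=6: pose=(3,5,E); sL=40/173, sR=8/17; mL=352/2941, mR=-1724/2941; mL+mR=-1372/2941 → advance -1; mR−mL=-12/17 → turn -1·90°

0 40/101 40/197 -1920/19897 -7980/19897 2 6 W
1 4/17 20/89 -8/1513 -518/1513 3 6 N
2 40/173 8/17 352/2941 -1724/2941 3 5 E
3 5/13 5/13 0 -15/26 2 5 S
4 40/101 40/197 -1920/19897 -7980/19897 2 6 W
5 4/17 20/89 -8/1513 -518/1513 3 6 N
6 40/173 8/17 352/2941 -1724/2941 3 5 E
final 2 5 S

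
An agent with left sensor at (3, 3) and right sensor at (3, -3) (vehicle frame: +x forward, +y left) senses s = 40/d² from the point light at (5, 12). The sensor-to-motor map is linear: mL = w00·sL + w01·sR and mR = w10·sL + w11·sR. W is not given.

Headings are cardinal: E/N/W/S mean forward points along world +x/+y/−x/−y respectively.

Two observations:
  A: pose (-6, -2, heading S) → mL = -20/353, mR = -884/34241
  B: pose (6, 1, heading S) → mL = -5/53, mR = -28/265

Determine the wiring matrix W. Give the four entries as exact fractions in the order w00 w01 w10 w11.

-1/2 0 1/2 -1

obs A: pose=(-6,-2,S) → sL=40/353, sR=8/97, mL=-20/353, mR=-884/34241
obs B: pose=(6,1,S) → sL=10/53, sR=1/5, mL=-5/53, mR=-28/265
sensor matrix S = [[40/353, 8/97], [10/53, 1/5]]; det S = 12888/1814773
solve [mL_A; mL_B] = S·[w00; w01] and [mR_A; mR_B] = S·[w10; w11]:
  w00 = -1/2, w01 = 0, w10 = 1/2, w11 = -1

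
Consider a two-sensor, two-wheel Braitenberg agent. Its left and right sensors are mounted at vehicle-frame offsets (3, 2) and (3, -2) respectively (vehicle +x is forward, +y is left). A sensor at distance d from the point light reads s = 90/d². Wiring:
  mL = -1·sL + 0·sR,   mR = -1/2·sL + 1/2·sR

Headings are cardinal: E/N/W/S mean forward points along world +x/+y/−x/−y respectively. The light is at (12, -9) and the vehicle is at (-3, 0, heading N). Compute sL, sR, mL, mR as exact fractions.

left sensor world pos  = (-5, 3); dL² = 433
right sensor world pos = (-1, 3); dR² = 313
sL = 90/433 = 90/433
sR = 90/313 = 90/313
mL = -1·sL + 0·sR = -90/433
mR = -1/2·sL + 1/2·sR = 5400/135529

90/433 90/313 -90/433 5400/135529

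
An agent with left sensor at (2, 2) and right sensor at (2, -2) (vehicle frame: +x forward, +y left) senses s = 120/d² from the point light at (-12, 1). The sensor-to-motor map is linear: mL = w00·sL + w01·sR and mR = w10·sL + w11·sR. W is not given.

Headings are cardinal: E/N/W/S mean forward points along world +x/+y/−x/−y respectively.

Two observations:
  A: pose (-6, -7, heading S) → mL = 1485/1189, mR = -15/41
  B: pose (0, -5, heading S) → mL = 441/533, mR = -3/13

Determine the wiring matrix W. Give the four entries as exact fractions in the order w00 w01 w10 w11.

obs A: pose=(-6,-7,S) → sL=30/41, sR=30/29, mL=1485/1189, mR=-15/41
obs B: pose=(0,-5,S) → sL=6/13, sR=30/41, mL=441/533, mR=-3/13
sensor matrix S = [[30/41, 30/29], [6/13, 30/41]]; det S = 36720/633737
solve [mL_A; mL_B] = S·[w00; w01] and [mR_A; mR_B] = S·[w10; w11]:
  w00 = 1, w01 = 1/2, w10 = -1/2, w11 = 0

1 1/2 -1/2 0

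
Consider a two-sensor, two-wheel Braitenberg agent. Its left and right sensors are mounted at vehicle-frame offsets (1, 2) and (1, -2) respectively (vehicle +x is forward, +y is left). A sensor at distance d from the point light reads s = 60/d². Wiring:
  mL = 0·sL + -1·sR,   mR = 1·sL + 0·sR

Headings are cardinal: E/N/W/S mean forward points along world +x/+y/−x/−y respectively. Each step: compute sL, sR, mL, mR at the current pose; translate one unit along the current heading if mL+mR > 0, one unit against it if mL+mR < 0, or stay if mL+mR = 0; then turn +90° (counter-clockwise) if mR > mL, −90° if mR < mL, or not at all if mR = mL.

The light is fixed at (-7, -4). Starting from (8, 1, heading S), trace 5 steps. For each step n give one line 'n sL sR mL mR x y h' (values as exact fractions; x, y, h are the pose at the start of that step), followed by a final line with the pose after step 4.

0 12/61 12/37 -12/37 12/61 8 1 S
1 3/16 15/68 -15/68 3/16 8 2 E
2 60/193 12/61 -12/61 60/193 7 2 N
3 30/97 6/25 -6/25 30/97 7 3 W
4 20/87 60/157 -60/157 20/87 6 3 S
final 6 4 E

n=0: pose=(8,1,S); sL=12/61, sR=12/37; mL=-12/37, mR=12/61; mL+mR=-288/2257 → advance -1; mR−mL=1176/2257 → turn +1·90°
n=1: pose=(8,2,E); sL=3/16, sR=15/68; mL=-15/68, mR=3/16; mL+mR=-9/272 → advance -1; mR−mL=111/272 → turn +1·90°
n=2: pose=(7,2,N); sL=60/193, sR=12/61; mL=-12/61, mR=60/193; mL+mR=1344/11773 → advance +1; mR−mL=5976/11773 → turn +1·90°
n=3: pose=(7,3,W); sL=30/97, sR=6/25; mL=-6/25, mR=30/97; mL+mR=168/2425 → advance +1; mR−mL=1332/2425 → turn +1·90°
n=4: pose=(6,3,S); sL=20/87, sR=60/157; mL=-60/157, mR=20/87; mL+mR=-2080/13659 → advance -1; mR−mL=8360/13659 → turn +1·90°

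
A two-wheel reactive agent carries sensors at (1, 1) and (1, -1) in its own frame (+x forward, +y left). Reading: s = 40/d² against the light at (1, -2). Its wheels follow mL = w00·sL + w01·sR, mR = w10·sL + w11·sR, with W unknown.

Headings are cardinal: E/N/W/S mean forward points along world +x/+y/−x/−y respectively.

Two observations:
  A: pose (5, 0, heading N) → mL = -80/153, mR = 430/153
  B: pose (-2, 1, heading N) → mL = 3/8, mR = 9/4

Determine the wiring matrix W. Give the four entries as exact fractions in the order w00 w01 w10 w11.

obs A: pose=(5,0,N) → sL=20/9, sR=20/17, mL=-80/153, mR=430/153
obs B: pose=(-2,1,N) → sL=5/4, sR=2, mL=3/8, mR=9/4
sensor matrix S = [[20/9, 20/17], [5/4, 2]]; det S = 455/153
solve [mL_A; mL_B] = S·[w00; w01] and [mR_A; mR_B] = S·[w10; w11]:
  w00 = -1/2, w01 = 1/2, w10 = 1, w11 = 1/2

-1/2 1/2 1 1/2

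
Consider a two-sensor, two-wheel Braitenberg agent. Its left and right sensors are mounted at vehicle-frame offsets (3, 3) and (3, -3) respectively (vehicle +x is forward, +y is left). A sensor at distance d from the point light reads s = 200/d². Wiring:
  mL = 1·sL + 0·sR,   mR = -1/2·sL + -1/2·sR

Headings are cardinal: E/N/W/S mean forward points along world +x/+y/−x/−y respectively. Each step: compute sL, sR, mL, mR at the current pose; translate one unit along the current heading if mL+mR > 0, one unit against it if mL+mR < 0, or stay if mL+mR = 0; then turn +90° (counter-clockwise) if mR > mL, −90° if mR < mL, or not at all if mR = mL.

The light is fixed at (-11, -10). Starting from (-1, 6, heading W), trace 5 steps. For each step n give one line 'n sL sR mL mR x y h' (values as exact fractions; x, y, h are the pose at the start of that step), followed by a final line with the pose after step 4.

n=0: pose=(-1,6,W); sL=100/109, sR=20/41; mL=100/109, mR=-3140/4469; mL+mR=960/4469 → advance +1; mR−mL=-7240/4469 → turn -1·90°
n=1: pose=(-2,6,N); sL=200/397, sR=40/101; mL=200/397, mR=-18040/40097; mL+mR=2160/40097 → advance +1; mR−mL=-38240/40097 → turn -1·90°
n=2: pose=(-2,7,E); sL=25/68, sR=10/17; mL=25/68, mR=-65/136; mL+mR=-15/136 → advance -1; mR−mL=-115/136 → turn -1·90°
n=3: pose=(-3,7,S); sL=200/317, sR=200/221; mL=200/317, mR=-53800/70057; mL+mR=-9600/70057 → advance -1; mR−mL=-98000/70057 → turn -1·90°
n=4: pose=(-3,8,W); sL=4/5, sR=100/233; mL=4/5, mR=-716/1165; mL+mR=216/1165 → advance +1; mR−mL=-1648/1165 → turn -1·90°

0 100/109 20/41 100/109 -3140/4469 -1 6 W
1 200/397 40/101 200/397 -18040/40097 -2 6 N
2 25/68 10/17 25/68 -65/136 -2 7 E
3 200/317 200/221 200/317 -53800/70057 -3 7 S
4 4/5 100/233 4/5 -716/1165 -3 8 W
final -4 8 N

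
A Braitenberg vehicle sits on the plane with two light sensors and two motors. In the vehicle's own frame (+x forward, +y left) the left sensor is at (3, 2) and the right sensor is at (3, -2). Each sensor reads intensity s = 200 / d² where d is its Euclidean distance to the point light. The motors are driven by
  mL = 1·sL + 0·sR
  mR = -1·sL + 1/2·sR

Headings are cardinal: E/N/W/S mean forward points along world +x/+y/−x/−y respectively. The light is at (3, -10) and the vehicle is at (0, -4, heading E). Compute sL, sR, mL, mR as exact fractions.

left sensor world pos  = (3, -2); dL² = 64
right sensor world pos = (3, -6); dR² = 16
sL = 200/64 = 25/8
sR = 200/16 = 25/2
mL = 1·sL + 0·sR = 25/8
mR = -1·sL + 1/2·sR = 25/8

25/8 25/2 25/8 25/8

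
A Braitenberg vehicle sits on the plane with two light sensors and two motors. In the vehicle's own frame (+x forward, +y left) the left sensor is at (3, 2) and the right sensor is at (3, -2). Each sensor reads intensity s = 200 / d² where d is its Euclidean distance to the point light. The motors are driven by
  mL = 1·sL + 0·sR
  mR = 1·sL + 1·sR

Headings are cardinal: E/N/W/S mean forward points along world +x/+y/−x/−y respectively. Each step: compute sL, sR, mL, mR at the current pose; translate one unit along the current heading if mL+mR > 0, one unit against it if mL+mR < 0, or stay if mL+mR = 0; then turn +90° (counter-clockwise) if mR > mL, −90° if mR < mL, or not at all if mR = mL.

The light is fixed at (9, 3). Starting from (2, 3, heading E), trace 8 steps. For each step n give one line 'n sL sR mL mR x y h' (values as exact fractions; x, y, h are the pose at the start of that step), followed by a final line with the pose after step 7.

0 10 10 10 20 2 3 E
1 200/73 8 200/73 784/73 3 3 N
2 100/41 20/9 100/41 1720/369 3 4 W
3 200/29 40/17 200/29 4560/493 2 4 S
4 10 10 10 20 2 3 E
5 200/73 8 200/73 784/73 3 3 N
6 100/41 20/9 100/41 1720/369 3 4 W
7 200/29 40/17 200/29 4560/493 2 4 S
final 2 3 E

n=0: pose=(2,3,E); sL=10, sR=10; mL=10, mR=20; mL+mR=30 → advance +1; mR−mL=10 → turn +1·90°
n=1: pose=(3,3,N); sL=200/73, sR=8; mL=200/73, mR=784/73; mL+mR=984/73 → advance +1; mR−mL=8 → turn +1·90°
n=2: pose=(3,4,W); sL=100/41, sR=20/9; mL=100/41, mR=1720/369; mL+mR=2620/369 → advance +1; mR−mL=20/9 → turn +1·90°
n=3: pose=(2,4,S); sL=200/29, sR=40/17; mL=200/29, mR=4560/493; mL+mR=7960/493 → advance +1; mR−mL=40/17 → turn +1·90°
n=4: pose=(2,3,E); sL=10, sR=10; mL=10, mR=20; mL+mR=30 → advance +1; mR−mL=10 → turn +1·90°
n=5: pose=(3,3,N); sL=200/73, sR=8; mL=200/73, mR=784/73; mL+mR=984/73 → advance +1; mR−mL=8 → turn +1·90°
n=6: pose=(3,4,W); sL=100/41, sR=20/9; mL=100/41, mR=1720/369; mL+mR=2620/369 → advance +1; mR−mL=20/9 → turn +1·90°
n=7: pose=(2,4,S); sL=200/29, sR=40/17; mL=200/29, mR=4560/493; mL+mR=7960/493 → advance +1; mR−mL=40/17 → turn +1·90°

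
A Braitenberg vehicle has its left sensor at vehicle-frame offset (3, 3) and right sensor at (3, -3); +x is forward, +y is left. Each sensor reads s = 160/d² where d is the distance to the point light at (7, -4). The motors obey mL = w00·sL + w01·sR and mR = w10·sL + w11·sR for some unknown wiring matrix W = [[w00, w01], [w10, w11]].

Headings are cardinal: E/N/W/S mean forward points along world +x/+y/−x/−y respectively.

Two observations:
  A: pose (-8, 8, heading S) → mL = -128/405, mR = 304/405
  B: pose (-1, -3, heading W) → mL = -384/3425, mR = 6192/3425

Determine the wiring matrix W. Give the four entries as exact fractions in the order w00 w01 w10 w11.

-1 1 1/2 1

obs A: pose=(-8,8,S) → sL=32/45, sR=32/81, mL=-128/405, mR=304/405
obs B: pose=(-1,-3,W) → sL=32/25, sR=160/137, mL=-384/3425, mR=6192/3425
sensor matrix S = [[32/45, 32/81], [32/25, 160/137]]; det S = 90112/277425
solve [mL_A; mL_B] = S·[w00; w01] and [mR_A; mR_B] = S·[w10; w11]:
  w00 = -1, w01 = 1, w10 = 1/2, w11 = 1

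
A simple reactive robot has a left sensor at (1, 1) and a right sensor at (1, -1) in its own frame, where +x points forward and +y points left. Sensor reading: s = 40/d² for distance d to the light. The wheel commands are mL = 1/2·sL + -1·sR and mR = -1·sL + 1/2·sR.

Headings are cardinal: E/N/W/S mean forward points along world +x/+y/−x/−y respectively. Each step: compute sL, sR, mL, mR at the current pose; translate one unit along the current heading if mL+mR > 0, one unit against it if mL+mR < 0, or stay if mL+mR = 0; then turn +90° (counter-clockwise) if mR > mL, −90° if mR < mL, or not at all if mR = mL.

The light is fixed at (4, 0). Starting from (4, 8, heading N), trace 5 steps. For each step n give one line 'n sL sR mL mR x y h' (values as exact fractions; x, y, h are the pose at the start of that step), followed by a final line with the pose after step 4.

0 20/41 20/41 -10/41 -10/41 4 8 N
1 8/13 8/13 -4/13 -4/13 4 7 N
2 4/5 4/5 -2/5 -2/5 4 6 N
3 40/37 40/37 -20/37 -20/37 4 5 N
4 20/13 20/13 -10/13 -10/13 4 4 N
final 4 3 N

n=0: pose=(4,8,N); sL=20/41, sR=20/41; mL=-10/41, mR=-10/41; mL+mR=-20/41 → advance -1; mR−mL=0 → turn +0·90°
n=1: pose=(4,7,N); sL=8/13, sR=8/13; mL=-4/13, mR=-4/13; mL+mR=-8/13 → advance -1; mR−mL=0 → turn +0·90°
n=2: pose=(4,6,N); sL=4/5, sR=4/5; mL=-2/5, mR=-2/5; mL+mR=-4/5 → advance -1; mR−mL=0 → turn +0·90°
n=3: pose=(4,5,N); sL=40/37, sR=40/37; mL=-20/37, mR=-20/37; mL+mR=-40/37 → advance -1; mR−mL=0 → turn +0·90°
n=4: pose=(4,4,N); sL=20/13, sR=20/13; mL=-10/13, mR=-10/13; mL+mR=-20/13 → advance -1; mR−mL=0 → turn +0·90°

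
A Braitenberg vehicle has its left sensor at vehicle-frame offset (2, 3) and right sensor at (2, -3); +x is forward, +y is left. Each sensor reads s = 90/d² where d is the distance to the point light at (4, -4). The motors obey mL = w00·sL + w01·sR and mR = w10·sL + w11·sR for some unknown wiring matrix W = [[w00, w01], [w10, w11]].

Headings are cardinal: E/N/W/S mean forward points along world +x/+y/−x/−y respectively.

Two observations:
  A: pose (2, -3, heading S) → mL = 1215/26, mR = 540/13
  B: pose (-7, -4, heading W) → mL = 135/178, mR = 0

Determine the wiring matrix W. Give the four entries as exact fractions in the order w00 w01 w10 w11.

1 1/2 1 -1

obs A: pose=(2,-3,S) → sL=45, sR=45/13, mL=1215/26, mR=540/13
obs B: pose=(-7,-4,W) → sL=45/89, sR=45/89, mL=135/178, mR=0
sensor matrix S = [[45, 45/13], [45/89, 45/89]]; det S = 24300/1157
solve [mL_A; mL_B] = S·[w00; w01] and [mR_A; mR_B] = S·[w10; w11]:
  w00 = 1, w01 = 1/2, w10 = 1, w11 = -1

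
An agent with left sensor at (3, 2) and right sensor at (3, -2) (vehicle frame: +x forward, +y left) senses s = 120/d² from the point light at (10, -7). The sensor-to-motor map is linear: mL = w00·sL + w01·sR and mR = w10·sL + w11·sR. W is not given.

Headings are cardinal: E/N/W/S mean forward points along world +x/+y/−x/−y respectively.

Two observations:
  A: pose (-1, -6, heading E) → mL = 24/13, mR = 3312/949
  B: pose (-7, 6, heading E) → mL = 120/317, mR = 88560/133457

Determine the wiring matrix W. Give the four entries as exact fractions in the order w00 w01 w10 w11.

obs A: pose=(-1,-6,E) → sL=120/73, sR=24/13, mL=24/13, mR=3312/949
obs B: pose=(-7,6,E) → sL=120/421, sR=120/317, mL=120/317, mR=88560/133457
sensor matrix S = [[120/73, 24/13], [120/421, 120/317]]; det S = 12165120/126650693
solve [mL_A; mL_B] = S·[w00; w01] and [mR_A; mR_B] = S·[w10; w11]:
  w00 = 0, w01 = 1, w10 = 1, w11 = 1

0 1 1 1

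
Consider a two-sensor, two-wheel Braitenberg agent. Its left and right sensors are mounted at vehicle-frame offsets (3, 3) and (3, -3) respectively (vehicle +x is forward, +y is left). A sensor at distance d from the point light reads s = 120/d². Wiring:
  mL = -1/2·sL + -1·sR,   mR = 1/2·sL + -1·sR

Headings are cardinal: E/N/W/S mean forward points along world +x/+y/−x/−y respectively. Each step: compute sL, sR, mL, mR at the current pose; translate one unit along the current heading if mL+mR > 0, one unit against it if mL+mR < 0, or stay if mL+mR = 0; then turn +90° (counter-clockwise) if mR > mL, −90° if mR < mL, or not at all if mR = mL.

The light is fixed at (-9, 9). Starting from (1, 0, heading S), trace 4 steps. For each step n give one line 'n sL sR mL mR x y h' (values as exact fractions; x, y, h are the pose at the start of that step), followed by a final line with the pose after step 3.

0 120/313 120/193 -49140/60409 -25980/60409 1 0 S
1 60/97 12/29 -2034/2813 -294/2813 1 1 E
2 120/61 120/169 -17460/10309 2820/10309 0 1 N
3 2/3 5/3 -2 -4/3 0 0 W
final 1 0 S

n=0: pose=(1,0,S); sL=120/313, sR=120/193; mL=-49140/60409, mR=-25980/60409; mL+mR=-240/193 → advance -1; mR−mL=120/313 → turn +1·90°
n=1: pose=(1,1,E); sL=60/97, sR=12/29; mL=-2034/2813, mR=-294/2813; mL+mR=-24/29 → advance -1; mR−mL=60/97 → turn +1·90°
n=2: pose=(0,1,N); sL=120/61, sR=120/169; mL=-17460/10309, mR=2820/10309; mL+mR=-240/169 → advance -1; mR−mL=120/61 → turn +1·90°
n=3: pose=(0,0,W); sL=2/3, sR=5/3; mL=-2, mR=-4/3; mL+mR=-10/3 → advance -1; mR−mL=2/3 → turn +1·90°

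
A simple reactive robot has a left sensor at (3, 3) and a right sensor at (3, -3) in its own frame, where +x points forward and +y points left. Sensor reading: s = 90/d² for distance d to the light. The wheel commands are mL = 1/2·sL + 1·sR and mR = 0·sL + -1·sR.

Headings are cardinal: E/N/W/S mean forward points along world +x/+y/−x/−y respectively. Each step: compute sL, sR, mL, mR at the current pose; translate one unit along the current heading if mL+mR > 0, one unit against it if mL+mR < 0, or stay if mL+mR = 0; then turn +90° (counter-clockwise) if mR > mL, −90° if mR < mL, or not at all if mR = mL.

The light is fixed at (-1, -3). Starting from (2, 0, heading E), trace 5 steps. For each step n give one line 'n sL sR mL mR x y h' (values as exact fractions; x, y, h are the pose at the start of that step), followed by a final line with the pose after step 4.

n=0: pose=(2,0,E); sL=5/4, sR=5/2; mL=25/8, mR=-5/2; mL+mR=5/8 → advance +1; mR−mL=-45/8 → turn -1·90°
n=1: pose=(3,0,S); sL=90/49, sR=90; mL=4455/49, mR=-90; mL+mR=45/49 → advance +1; mR−mL=-8865/49 → turn -1·90°
n=2: pose=(3,-1,W); sL=45, sR=45/13; mL=675/26, mR=-45/13; mL+mR=45/2 → advance +1; mR−mL=-765/26 → turn -1·90°
n=3: pose=(2,-1,N); sL=18/5, sR=90/61; mL=999/305, mR=-90/61; mL+mR=9/5 → advance +1; mR−mL=-1449/305 → turn -1·90°
n=4: pose=(2,0,E); sL=5/4, sR=5/2; mL=25/8, mR=-5/2; mL+mR=5/8 → advance +1; mR−mL=-45/8 → turn -1·90°

0 5/4 5/2 25/8 -5/2 2 0 E
1 90/49 90 4455/49 -90 3 0 S
2 45 45/13 675/26 -45/13 3 -1 W
3 18/5 90/61 999/305 -90/61 2 -1 N
4 5/4 5/2 25/8 -5/2 2 0 E
final 3 0 S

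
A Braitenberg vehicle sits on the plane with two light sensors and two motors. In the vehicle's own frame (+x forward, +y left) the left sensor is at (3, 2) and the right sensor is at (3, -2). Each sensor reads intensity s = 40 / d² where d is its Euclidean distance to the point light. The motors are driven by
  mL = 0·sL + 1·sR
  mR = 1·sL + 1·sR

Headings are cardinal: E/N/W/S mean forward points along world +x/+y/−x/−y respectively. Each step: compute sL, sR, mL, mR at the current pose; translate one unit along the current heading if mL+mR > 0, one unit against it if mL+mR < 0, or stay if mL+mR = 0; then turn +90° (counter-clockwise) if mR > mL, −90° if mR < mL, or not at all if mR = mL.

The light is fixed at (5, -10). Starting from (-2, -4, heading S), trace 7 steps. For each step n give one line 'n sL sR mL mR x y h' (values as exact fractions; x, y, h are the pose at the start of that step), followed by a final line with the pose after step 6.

n=0: pose=(-2,-4,S); sL=20/17, sR=4/9; mL=4/9, mR=248/153; mL+mR=316/153 → advance +1; mR−mL=20/17 → turn +1·90°
n=1: pose=(-2,-5,E); sL=8/13, sR=8/5; mL=8/5, mR=144/65; mL+mR=248/65 → advance +1; mR−mL=8/13 → turn +1·90°
n=2: pose=(-1,-5,N); sL=5/16, sR=1/2; mL=1/2, mR=13/16; mL+mR=21/16 → advance +1; mR−mL=5/16 → turn +1·90°
n=3: pose=(-1,-4,W); sL=40/97, sR=8/29; mL=8/29, mR=1936/2813; mL+mR=2712/2813 → advance +1; mR−mL=40/97 → turn +1·90°
n=4: pose=(-2,-4,S); sL=20/17, sR=4/9; mL=4/9, mR=248/153; mL+mR=316/153 → advance +1; mR−mL=20/17 → turn +1·90°
n=5: pose=(-2,-5,E); sL=8/13, sR=8/5; mL=8/5, mR=144/65; mL+mR=248/65 → advance +1; mR−mL=8/13 → turn +1·90°
n=6: pose=(-1,-5,N); sL=5/16, sR=1/2; mL=1/2, mR=13/16; mL+mR=21/16 → advance +1; mR−mL=5/16 → turn +1·90°

0 20/17 4/9 4/9 248/153 -2 -4 S
1 8/13 8/5 8/5 144/65 -2 -5 E
2 5/16 1/2 1/2 13/16 -1 -5 N
3 40/97 8/29 8/29 1936/2813 -1 -4 W
4 20/17 4/9 4/9 248/153 -2 -4 S
5 8/13 8/5 8/5 144/65 -2 -5 E
6 5/16 1/2 1/2 13/16 -1 -5 N
final -1 -4 W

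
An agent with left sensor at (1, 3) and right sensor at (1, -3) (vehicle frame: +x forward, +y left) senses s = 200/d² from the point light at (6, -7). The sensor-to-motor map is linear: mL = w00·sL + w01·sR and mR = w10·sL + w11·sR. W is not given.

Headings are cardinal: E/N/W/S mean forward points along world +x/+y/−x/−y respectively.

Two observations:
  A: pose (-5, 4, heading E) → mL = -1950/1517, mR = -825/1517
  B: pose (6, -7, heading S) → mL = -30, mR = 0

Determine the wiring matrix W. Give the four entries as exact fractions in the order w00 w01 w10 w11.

-1 -1/2 1 -1

obs A: pose=(-5,4,E) → sL=25/37, sR=50/41, mL=-1950/1517, mR=-825/1517
obs B: pose=(6,-7,S) → sL=20, sR=20, mL=-30, mR=0
sensor matrix S = [[25/37, 50/41], [20, 20]]; det S = -16500/1517
solve [mL_A; mL_B] = S·[w00; w01] and [mR_A; mR_B] = S·[w10; w11]:
  w00 = -1, w01 = -1/2, w10 = 1, w11 = -1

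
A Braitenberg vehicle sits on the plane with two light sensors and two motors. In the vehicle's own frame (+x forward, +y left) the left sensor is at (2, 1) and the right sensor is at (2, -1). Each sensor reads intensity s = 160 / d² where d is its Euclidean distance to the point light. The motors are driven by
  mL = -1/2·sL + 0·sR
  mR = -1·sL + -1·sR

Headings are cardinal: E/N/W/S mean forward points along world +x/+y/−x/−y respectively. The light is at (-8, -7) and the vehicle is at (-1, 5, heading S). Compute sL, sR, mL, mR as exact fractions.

40/41 20/17 -20/41 -1500/697

left sensor world pos  = (0, 3); dL² = 164
right sensor world pos = (-2, 3); dR² = 136
sL = 160/164 = 40/41
sR = 160/136 = 20/17
mL = -1/2·sL + 0·sR = -20/41
mR = -1·sL + -1·sR = -1500/697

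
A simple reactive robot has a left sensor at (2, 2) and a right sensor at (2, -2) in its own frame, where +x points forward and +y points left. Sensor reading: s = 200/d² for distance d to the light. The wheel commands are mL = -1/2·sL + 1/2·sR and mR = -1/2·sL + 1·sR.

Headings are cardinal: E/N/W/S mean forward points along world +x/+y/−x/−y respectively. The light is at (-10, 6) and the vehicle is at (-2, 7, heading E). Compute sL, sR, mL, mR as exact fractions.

200/109 200/101 800/11009 11700/11009

left sensor world pos  = (0, 9); dL² = 109
right sensor world pos = (0, 5); dR² = 101
sL = 200/109 = 200/109
sR = 200/101 = 200/101
mL = -1/2·sL + 1/2·sR = 800/11009
mR = -1/2·sL + 1·sR = 11700/11009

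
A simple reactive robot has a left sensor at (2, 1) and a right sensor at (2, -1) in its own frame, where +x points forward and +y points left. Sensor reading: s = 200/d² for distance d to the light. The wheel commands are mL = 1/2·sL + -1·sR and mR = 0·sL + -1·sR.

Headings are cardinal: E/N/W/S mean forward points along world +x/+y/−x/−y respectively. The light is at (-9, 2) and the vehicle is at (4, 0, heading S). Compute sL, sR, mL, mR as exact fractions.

50/53 5/4 -165/212 -5/4

left sensor world pos  = (5, -2); dL² = 212
right sensor world pos = (3, -2); dR² = 160
sL = 200/212 = 50/53
sR = 200/160 = 5/4
mL = 1/2·sL + -1·sR = -165/212
mR = 0·sL + -1·sR = -5/4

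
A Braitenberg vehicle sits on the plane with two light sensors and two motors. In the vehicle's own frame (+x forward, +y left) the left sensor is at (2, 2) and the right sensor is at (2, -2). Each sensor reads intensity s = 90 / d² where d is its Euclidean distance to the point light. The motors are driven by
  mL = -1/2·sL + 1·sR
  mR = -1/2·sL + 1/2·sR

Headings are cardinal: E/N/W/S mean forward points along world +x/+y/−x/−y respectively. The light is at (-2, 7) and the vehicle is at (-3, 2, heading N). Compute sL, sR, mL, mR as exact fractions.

left sensor world pos  = (-5, 4); dL² = 18
right sensor world pos = (-1, 4); dR² = 10
sL = 90/18 = 5
sR = 90/10 = 9
mL = -1/2·sL + 1·sR = 13/2
mR = -1/2·sL + 1/2·sR = 2

5 9 13/2 2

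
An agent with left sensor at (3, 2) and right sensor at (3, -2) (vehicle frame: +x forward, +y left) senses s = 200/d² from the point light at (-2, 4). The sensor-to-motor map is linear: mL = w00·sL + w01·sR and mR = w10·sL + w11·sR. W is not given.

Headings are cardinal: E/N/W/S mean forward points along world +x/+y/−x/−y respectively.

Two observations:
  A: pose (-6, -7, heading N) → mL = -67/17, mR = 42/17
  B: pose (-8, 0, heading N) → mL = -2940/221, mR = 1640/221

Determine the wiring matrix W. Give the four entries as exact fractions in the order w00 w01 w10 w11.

-1/2 -1 1/2 1/2

obs A: pose=(-6,-7,N) → sL=2, sR=50/17, mL=-67/17, mR=42/17
obs B: pose=(-8,0,N) → sL=40/13, sR=200/17, mL=-2940/221, mR=1640/221
sensor matrix S = [[2, 50/17], [40/13, 200/17]]; det S = 3200/221
solve [mL_A; mL_B] = S·[w00; w01] and [mR_A; mR_B] = S·[w10; w11]:
  w00 = -1/2, w01 = -1, w10 = 1/2, w11 = 1/2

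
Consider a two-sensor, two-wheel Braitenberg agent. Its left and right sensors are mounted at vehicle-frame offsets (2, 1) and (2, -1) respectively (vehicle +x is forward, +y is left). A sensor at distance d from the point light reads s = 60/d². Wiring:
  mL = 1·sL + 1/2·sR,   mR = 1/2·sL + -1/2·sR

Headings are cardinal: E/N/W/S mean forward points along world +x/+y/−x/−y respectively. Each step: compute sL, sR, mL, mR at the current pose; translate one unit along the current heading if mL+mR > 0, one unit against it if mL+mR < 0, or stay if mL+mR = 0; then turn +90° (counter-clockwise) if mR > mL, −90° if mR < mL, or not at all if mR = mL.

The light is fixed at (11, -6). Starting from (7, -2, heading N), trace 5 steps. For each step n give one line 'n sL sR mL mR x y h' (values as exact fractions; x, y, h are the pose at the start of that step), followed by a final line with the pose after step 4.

n=0: pose=(7,-2,N); sL=60/61, sR=4/3; mL=302/183, mR=-32/183; mL+mR=90/61 → advance +1; mR−mL=-334/183 → turn -1·90°
n=1: pose=(7,-1,E); sL=3/2, sR=3; mL=3, mR=-3/4; mL+mR=9/4 → advance +1; mR−mL=-15/4 → turn -1·90°
n=2: pose=(8,-1,S); sL=60/13, sR=12/5; mL=378/65, mR=72/65; mL+mR=90/13 → advance +1; mR−mL=-306/65 → turn -1·90°
n=3: pose=(8,-2,W); sL=30/17, sR=6/5; mL=201/85, mR=24/85; mL+mR=45/17 → advance +1; mR−mL=-177/85 → turn -1·90°
n=4: pose=(7,-2,N); sL=60/61, sR=4/3; mL=302/183, mR=-32/183; mL+mR=90/61 → advance +1; mR−mL=-334/183 → turn -1·90°

0 60/61 4/3 302/183 -32/183 7 -2 N
1 3/2 3 3 -3/4 7 -1 E
2 60/13 12/5 378/65 72/65 8 -1 S
3 30/17 6/5 201/85 24/85 8 -2 W
4 60/61 4/3 302/183 -32/183 7 -2 N
final 7 -1 E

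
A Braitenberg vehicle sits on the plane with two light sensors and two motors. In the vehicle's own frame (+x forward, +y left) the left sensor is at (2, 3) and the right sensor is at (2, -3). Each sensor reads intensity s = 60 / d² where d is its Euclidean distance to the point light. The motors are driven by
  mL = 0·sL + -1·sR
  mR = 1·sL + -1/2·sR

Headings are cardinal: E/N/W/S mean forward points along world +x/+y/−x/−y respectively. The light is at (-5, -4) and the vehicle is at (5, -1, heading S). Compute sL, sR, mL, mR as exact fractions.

left sensor world pos  = (8, -3); dL² = 170
right sensor world pos = (2, -3); dR² = 50
sL = 60/170 = 6/17
sR = 60/50 = 6/5
mL = 0·sL + -1·sR = -6/5
mR = 1·sL + -1/2·sR = -21/85

6/17 6/5 -6/5 -21/85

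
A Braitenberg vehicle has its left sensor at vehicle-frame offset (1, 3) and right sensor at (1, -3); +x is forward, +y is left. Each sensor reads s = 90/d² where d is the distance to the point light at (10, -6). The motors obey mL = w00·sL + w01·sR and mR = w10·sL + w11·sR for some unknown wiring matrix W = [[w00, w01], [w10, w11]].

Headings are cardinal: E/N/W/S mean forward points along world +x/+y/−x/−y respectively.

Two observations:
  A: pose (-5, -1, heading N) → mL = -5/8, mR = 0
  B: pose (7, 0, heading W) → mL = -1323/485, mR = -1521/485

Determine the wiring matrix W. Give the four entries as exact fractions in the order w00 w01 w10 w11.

obs A: pose=(-5,-1,N) → sL=1/4, sR=1/2, mL=-5/8, mR=0
obs B: pose=(7,0,W) → sL=18/5, sR=90/97, mL=-1323/485, mR=-1521/485
sensor matrix S = [[1/4, 1/2], [18/5, 90/97]]; det S = -1521/970
solve [mL_A; mL_B] = S·[w00; w01] and [mR_A; mR_B] = S·[w10; w11]:
  w00 = -1/2, w01 = -1, w10 = -1, w11 = 1/2

-1/2 -1 -1 1/2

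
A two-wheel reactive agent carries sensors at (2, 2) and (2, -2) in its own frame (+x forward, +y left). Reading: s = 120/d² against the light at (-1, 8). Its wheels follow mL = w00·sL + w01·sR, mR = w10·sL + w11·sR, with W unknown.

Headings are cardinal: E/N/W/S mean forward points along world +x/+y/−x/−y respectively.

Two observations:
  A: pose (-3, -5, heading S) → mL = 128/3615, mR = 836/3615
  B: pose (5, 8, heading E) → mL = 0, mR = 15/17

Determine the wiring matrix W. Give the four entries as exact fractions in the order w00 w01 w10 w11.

1 -1 -1/2 1

obs A: pose=(-3,-5,S) → sL=8/15, sR=120/241, mL=128/3615, mR=836/3615
obs B: pose=(5,8,E) → sL=30/17, sR=30/17, mL=0, mR=15/17
sensor matrix S = [[8/15, 120/241], [30/17, 30/17]]; det S = 256/4097
solve [mL_A; mL_B] = S·[w00; w01] and [mR_A; mR_B] = S·[w10; w11]:
  w00 = 1, w01 = -1, w10 = -1/2, w11 = 1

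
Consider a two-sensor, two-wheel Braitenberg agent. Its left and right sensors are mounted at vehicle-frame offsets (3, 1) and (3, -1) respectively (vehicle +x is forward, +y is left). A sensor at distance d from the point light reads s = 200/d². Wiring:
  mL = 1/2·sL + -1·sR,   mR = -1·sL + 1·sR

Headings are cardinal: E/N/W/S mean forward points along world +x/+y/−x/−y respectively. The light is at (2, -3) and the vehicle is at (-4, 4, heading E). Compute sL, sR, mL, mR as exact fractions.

200/73 40/9 -2020/657 1120/657

left sensor world pos  = (-1, 5); dL² = 73
right sensor world pos = (-1, 3); dR² = 45
sL = 200/73 = 200/73
sR = 200/45 = 40/9
mL = 1/2·sL + -1·sR = -2020/657
mR = -1·sL + 1·sR = 1120/657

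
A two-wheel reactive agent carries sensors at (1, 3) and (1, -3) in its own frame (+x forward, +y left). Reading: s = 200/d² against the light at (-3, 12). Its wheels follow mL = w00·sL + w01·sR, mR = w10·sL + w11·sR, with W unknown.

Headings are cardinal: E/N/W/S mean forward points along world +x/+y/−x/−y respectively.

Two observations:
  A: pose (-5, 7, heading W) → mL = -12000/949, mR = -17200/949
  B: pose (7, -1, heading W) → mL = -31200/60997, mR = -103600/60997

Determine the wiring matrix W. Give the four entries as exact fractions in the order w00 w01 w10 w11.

1 -1 -1 -1

obs A: pose=(-5,7,W) → sL=200/73, sR=200/13, mL=-12000/949, mR=-17200/949
obs B: pose=(7,-1,W) → sL=200/337, sR=200/181, mL=-31200/60997, mR=-103600/60997
sensor matrix S = [[200/73, 200/13], [200/337, 200/181]]; det S = -353280000/57886153
solve [mL_A; mL_B] = S·[w00; w01] and [mR_A; mR_B] = S·[w10; w11]:
  w00 = 1, w01 = -1, w10 = -1, w11 = -1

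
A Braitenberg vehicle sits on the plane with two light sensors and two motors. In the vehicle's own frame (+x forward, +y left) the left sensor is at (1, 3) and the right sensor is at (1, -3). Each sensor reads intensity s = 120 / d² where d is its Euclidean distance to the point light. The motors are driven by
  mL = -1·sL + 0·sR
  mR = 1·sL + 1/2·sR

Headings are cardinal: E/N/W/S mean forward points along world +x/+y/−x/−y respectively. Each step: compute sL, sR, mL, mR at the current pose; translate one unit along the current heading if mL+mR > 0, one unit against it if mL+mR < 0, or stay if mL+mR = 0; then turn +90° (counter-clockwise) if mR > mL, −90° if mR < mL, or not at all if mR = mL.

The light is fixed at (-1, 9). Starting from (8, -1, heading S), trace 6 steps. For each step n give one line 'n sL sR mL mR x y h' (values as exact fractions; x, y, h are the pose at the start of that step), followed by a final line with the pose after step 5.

n=0: pose=(8,-1,S); sL=24/53, sR=120/157; mL=-24/53, mR=6948/8321; mL+mR=60/157 → advance +1; mR−mL=10716/8321 → turn +1·90°
n=1: pose=(8,-2,E); sL=30/41, sR=15/37; mL=-30/41, mR=2835/3034; mL+mR=15/74 → advance +1; mR−mL=5055/3034 → turn +1·90°
n=2: pose=(9,-2,N); sL=120/149, sR=120/269; mL=-120/149, mR=41220/40081; mL+mR=60/269 → advance +1; mR−mL=73500/40081 → turn +1·90°
n=3: pose=(9,-1,W); sL=12/25, sR=12/13; mL=-12/25, mR=306/325; mL+mR=6/13 → advance +1; mR−mL=462/325 → turn +1·90°
n=4: pose=(8,-1,S); sL=24/53, sR=120/157; mL=-24/53, mR=6948/8321; mL+mR=60/157 → advance +1; mR−mL=10716/8321 → turn +1·90°
n=5: pose=(8,-2,E); sL=30/41, sR=15/37; mL=-30/41, mR=2835/3034; mL+mR=15/74 → advance +1; mR−mL=5055/3034 → turn +1·90°

0 24/53 120/157 -24/53 6948/8321 8 -1 S
1 30/41 15/37 -30/41 2835/3034 8 -2 E
2 120/149 120/269 -120/149 41220/40081 9 -2 N
3 12/25 12/13 -12/25 306/325 9 -1 W
4 24/53 120/157 -24/53 6948/8321 8 -1 S
5 30/41 15/37 -30/41 2835/3034 8 -2 E
final 9 -2 N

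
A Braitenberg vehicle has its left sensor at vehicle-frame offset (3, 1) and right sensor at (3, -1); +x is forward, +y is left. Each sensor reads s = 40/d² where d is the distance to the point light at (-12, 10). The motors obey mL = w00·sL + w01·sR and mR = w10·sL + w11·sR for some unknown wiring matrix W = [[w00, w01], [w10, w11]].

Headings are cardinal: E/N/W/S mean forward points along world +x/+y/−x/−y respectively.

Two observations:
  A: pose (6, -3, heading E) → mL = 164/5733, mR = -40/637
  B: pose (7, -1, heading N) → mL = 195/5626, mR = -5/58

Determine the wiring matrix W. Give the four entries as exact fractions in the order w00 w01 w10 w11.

obs A: pose=(6,-3,E) → sL=8/117, sR=40/637, mL=164/5733, mR=-40/637
obs B: pose=(7,-1,N) → sL=10/97, sR=5/58, mL=195/5626, mR=-5/58
sensor matrix S = [[8/117, 40/637], [10/97, 5/58]]; det S = -9340/16126929
solve [mL_A; mL_B] = S·[w00; w01] and [mR_A; mR_B] = S·[w10; w11]:
  w00 = -1/2, w01 = 1, w10 = 0, w11 = -1

-1/2 1 0 -1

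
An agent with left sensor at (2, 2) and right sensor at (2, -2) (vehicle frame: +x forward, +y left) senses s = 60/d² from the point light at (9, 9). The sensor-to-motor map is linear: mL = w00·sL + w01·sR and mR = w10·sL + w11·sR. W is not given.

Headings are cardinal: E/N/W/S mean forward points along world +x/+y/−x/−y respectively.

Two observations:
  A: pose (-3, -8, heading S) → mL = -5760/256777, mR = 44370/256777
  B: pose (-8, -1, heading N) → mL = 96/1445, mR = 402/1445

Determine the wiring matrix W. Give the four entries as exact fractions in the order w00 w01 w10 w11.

obs A: pose=(-3,-8,S) → sL=60/461, sR=60/557, mL=-5760/256777, mR=44370/256777
obs B: pose=(-8,-1,N) → sL=12/85, sR=60/289, mL=96/1445, mR=402/1445
sensor matrix S = [[60/461, 60/557], [12/85, 60/289]]; det S = 876672/74208553
solve [mL_A; mL_B] = S·[w00; w01] and [mR_A; mR_B] = S·[w10; w11]:
  w00 = -1, w01 = 1, w10 = 1/2, w11 = 1

-1 1 1/2 1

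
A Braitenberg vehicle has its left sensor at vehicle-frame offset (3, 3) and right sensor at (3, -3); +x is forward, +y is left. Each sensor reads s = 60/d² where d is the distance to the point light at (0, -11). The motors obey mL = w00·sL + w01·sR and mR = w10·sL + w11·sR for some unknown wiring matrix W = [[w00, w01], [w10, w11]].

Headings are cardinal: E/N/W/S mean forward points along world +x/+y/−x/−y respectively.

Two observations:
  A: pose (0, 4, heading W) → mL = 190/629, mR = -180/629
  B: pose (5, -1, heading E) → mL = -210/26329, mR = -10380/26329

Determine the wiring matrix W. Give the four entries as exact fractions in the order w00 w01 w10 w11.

1 -1/2 -1/2 -1/2

obs A: pose=(0,4,W) → sL=20/51, sR=20/111, mL=190/629, mR=-180/629
obs B: pose=(5,-1,E) → sL=60/233, sR=60/113, mL=-210/26329, mR=-10380/26329
sensor matrix S = [[20/51, 20/111], [60/233, 60/113]]; det S = 2680000/16560941
solve [mL_A; mL_B] = S·[w00; w01] and [mR_A; mR_B] = S·[w10; w11]:
  w00 = 1, w01 = -1/2, w10 = -1/2, w11 = -1/2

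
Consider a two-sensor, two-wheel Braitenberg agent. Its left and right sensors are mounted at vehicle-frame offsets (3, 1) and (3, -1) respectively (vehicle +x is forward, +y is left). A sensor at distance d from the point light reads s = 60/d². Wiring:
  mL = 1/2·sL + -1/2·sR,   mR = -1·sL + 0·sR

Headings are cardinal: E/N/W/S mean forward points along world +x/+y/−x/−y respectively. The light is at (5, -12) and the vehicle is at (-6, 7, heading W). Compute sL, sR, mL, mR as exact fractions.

3/26 15/149 57/7748 -3/26

left sensor world pos  = (-9, 6); dL² = 520
right sensor world pos = (-9, 8); dR² = 596
sL = 60/520 = 3/26
sR = 60/596 = 15/149
mL = 1/2·sL + -1/2·sR = 57/7748
mR = -1·sL + 0·sR = -3/26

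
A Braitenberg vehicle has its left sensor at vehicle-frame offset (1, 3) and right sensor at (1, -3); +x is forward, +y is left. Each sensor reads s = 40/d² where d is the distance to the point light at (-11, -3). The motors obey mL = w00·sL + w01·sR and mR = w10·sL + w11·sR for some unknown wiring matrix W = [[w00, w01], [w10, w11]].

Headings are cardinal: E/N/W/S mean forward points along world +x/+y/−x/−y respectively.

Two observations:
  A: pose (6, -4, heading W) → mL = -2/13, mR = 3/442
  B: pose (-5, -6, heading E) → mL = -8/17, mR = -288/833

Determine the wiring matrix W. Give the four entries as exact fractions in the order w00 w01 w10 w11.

obs A: pose=(6,-4,W) → sL=5/34, sR=2/13, mL=-2/13, mR=3/442
obs B: pose=(-5,-6,E) → sL=40/49, sR=8/17, mL=-8/17, mR=-288/833
sensor matrix S = [[5/34, 2/13], [40/49, 8/17]]; det S = -10380/184093
solve [mL_A; mL_B] = S·[w00; w01] and [mR_A; mR_B] = S·[w10; w11]:
  w00 = 0, w01 = -1, w10 = -1, w11 = 1

0 -1 -1 1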